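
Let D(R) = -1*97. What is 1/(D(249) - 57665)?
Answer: -1/57762 ≈ -1.7312e-5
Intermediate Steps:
D(R) = -97
1/(D(249) - 57665) = 1/(-97 - 57665) = 1/(-57762) = -1/57762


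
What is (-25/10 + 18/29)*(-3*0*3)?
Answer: 0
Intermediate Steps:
(-25/10 + 18/29)*(-3*0*3) = (-25*1/10 + 18*(1/29))*(0*3) = (-5/2 + 18/29)*0 = -109/58*0 = 0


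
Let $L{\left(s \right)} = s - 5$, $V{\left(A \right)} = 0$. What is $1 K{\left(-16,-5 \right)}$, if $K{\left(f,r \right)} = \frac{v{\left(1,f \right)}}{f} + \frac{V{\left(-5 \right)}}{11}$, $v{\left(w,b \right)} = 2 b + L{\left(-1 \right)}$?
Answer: $\frac{19}{8} \approx 2.375$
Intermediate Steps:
$L{\left(s \right)} = -5 + s$ ($L{\left(s \right)} = s - 5 = -5 + s$)
$v{\left(w,b \right)} = -6 + 2 b$ ($v{\left(w,b \right)} = 2 b - 6 = -6 + 2 b$)
$K{\left(f,r \right)} = \frac{-6 + 2 f}{f}$ ($K{\left(f,r \right)} = \frac{-6 + 2 f}{f} + \frac{0}{11} = \frac{-6 + 2 f}{f} + 0 \cdot \frac{1}{11} = \frac{-6 + 2 f}{f} + 0 = \frac{-6 + 2 f}{f}$)
$1 K{\left(-16,-5 \right)} = 1 \left(2 - \frac{6}{-16}\right) = 1 \left(2 - - \frac{3}{8}\right) = 1 \left(2 + \frac{3}{8}\right) = 1 \cdot \frac{19}{8} = \frac{19}{8}$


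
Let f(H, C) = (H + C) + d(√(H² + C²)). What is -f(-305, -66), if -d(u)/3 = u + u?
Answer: 371 + 6*√97381 ≈ 2243.4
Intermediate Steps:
d(u) = -6*u (d(u) = -3*(u + u) = -6*u)
f(H, C) = C + H - 6*√(C² + H²) (f(H, C) = (H + C) - 6*√(H² + C²) = (C + H) - 6*√(C² + H²) = C + H - 6*√(C² + H²))
-f(-305, -66) = -(-66 - 305 - 6*√((-66)² + (-305)²)) = -(-66 - 305 - 6*√(4356 + 93025)) = -(-66 - 305 - 6*√97381) = -(-371 - 6*√97381) = 371 + 6*√97381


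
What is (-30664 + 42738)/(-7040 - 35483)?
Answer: -12074/42523 ≈ -0.28394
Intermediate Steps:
(-30664 + 42738)/(-7040 - 35483) = 12074/(-42523) = 12074*(-1/42523) = -12074/42523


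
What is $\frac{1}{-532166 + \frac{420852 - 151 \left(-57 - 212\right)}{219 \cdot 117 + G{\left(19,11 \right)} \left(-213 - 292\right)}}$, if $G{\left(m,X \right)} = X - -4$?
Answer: $- \frac{18048}{9604070497} \approx -1.8792 \cdot 10^{-6}$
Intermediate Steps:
$G{\left(m,X \right)} = 4 + X$ ($G{\left(m,X \right)} = X + 4 = 4 + X$)
$\frac{1}{-532166 + \frac{420852 - 151 \left(-57 - 212\right)}{219 \cdot 117 + G{\left(19,11 \right)} \left(-213 - 292\right)}} = \frac{1}{-532166 + \frac{420852 - 151 \left(-57 - 212\right)}{219 \cdot 117 + \left(4 + 11\right) \left(-213 - 292\right)}} = \frac{1}{-532166 + \frac{420852 - -40619}{25623 + 15 \left(-505\right)}} = \frac{1}{-532166 + \frac{420852 + 40619}{25623 - 7575}} = \frac{1}{-532166 + \frac{461471}{18048}} = \frac{1}{- \frac{9604070497}{18048}} = - \frac{18048}{9604070497}$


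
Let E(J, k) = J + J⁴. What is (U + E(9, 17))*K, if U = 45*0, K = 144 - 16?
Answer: 840960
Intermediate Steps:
K = 128
U = 0
(U + E(9, 17))*K = (0 + (9 + 9⁴))*128 = (0 + (9 + 6561))*128 = (0 + 6570)*128 = 6570*128 = 840960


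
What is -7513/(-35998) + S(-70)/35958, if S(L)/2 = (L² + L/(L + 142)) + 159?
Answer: 5708791997/11649744756 ≈ 0.49004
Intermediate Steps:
S(L) = 318 + 2*L² + 2*L/(142 + L) (S(L) = 2*((L² + L/(L + 142)) + 159) = 2*((L² + L/(142 + L)) + 159) = 2*(159 + L² + L/(142 + L)) = 318 + 2*L² + 2*L/(142 + L))
-7513/(-35998) + S(-70)/35958 = -7513/(-35998) + (2*(22578 + (-70)³ + 142*(-70)² + 160*(-70))/(142 - 70))/35958 = -7513*(-1/35998) + (2*(22578 - 343000 + 142*4900 - 11200)/72)*(1/35958) = 7513/35998 + (2*(1/72)*(22578 - 343000 + 695800 - 11200))*(1/35958) = 7513/35998 + (2*(1/72)*364178)*(1/35958) = 7513/35998 + (182089/18)*(1/35958) = 7513/35998 + 182089/647244 = 5708791997/11649744756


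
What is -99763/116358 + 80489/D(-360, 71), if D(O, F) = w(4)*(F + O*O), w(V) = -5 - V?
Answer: -41930950273/45264774654 ≈ -0.92635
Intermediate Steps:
D(O, F) = -9*F - 9*O² (D(O, F) = (-5 - 1*4)*(F + O*O) = (-5 - 4)*(F + O²) = -9*(F + O²) = -9*F - 9*O²)
-99763/116358 + 80489/D(-360, 71) = -99763/116358 + 80489/(-9*71 - 9*(-360)²) = -99763*1/116358 + 80489/(-639 - 9*129600) = -99763/116358 + 80489/(-639 - 1166400) = -99763/116358 + 80489/(-1167039) = -99763/116358 + 80489*(-1/1167039) = -99763/116358 - 80489/1167039 = -41930950273/45264774654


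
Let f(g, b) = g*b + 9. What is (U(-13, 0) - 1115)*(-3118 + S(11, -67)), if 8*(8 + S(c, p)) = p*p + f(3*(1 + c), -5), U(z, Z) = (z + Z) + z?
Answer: 11803645/4 ≈ 2.9509e+6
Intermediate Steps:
f(g, b) = 9 + b*g (f(g, b) = b*g + 9 = 9 + b*g)
U(z, Z) = Z + 2*z (U(z, Z) = (Z + z) + z = Z + 2*z)
S(c, p) = -35/4 - 15*c/8 + p²/8 (S(c, p) = -8 + (p*p + (9 - 15*(1 + c)))/8 = -8 + (p² + (9 - 5*(3 + 3*c)))/8 = -8 + (p² + (9 + (-15 - 15*c)))/8 = -8 + (p² + (-6 - 15*c))/8 = -8 + (-6 + p² - 15*c)/8 = -8 + (-¾ - 15*c/8 + p²/8) = -35/4 - 15*c/8 + p²/8)
(U(-13, 0) - 1115)*(-3118 + S(11, -67)) = ((0 + 2*(-13)) - 1115)*(-3118 + (-35/4 - 15/8*11 + (⅛)*(-67)²)) = ((0 - 26) - 1115)*(-3118 + (-35/4 - 165/8 + (⅛)*4489)) = (-26 - 1115)*(-3118 + (-35/4 - 165/8 + 4489/8)) = -1141*(-3118 + 2127/4) = -1141*(-10345/4) = 11803645/4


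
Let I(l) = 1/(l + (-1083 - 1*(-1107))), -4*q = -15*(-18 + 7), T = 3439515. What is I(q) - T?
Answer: -237326539/69 ≈ -3.4395e+6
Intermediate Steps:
q = -165/4 (q = -(-15)*(-18 + 7)/4 = -(-15)*(-11)/4 = -¼*165 = -165/4 ≈ -41.250)
I(l) = 1/(24 + l) (I(l) = 1/(l + (-1083 + 1107)) = 1/(l + 24) = 1/(24 + l))
I(q) - T = 1/(24 - 165/4) - 1*3439515 = 1/(-69/4) - 3439515 = -4/69 - 3439515 = -237326539/69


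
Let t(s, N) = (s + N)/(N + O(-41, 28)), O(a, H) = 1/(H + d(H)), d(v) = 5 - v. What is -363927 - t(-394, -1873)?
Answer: -3407823763/9364 ≈ -3.6393e+5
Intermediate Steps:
O(a, H) = ⅕ (O(a, H) = 1/(H + (5 - H)) = 1/5 = ⅕)
t(s, N) = (N + s)/(⅕ + N) (t(s, N) = (s + N)/(N + ⅕) = (N + s)/(⅕ + N))
-363927 - t(-394, -1873) = -363927 - 5*(-1873 - 394)/(1 + 5*(-1873)) = -363927 - 5*(-2267)/(1 - 9365) = -363927 - 5*(-2267)/(-9364) = -363927 - 5*(-1)*(-2267)/9364 = -363927 - 1*11335/9364 = -363927 - 11335/9364 = -3407823763/9364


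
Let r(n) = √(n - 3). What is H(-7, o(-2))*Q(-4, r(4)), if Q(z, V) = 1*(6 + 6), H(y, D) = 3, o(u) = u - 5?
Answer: 36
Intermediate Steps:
o(u) = -5 + u
r(n) = √(-3 + n)
Q(z, V) = 12 (Q(z, V) = 1*12 = 12)
H(-7, o(-2))*Q(-4, r(4)) = 3*12 = 36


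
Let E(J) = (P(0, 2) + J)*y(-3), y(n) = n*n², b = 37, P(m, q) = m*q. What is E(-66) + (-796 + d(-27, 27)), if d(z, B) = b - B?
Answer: 996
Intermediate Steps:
y(n) = n³
E(J) = -27*J (E(J) = (0*2 + J)*(-3)³ = (0 + J)*(-27) = J*(-27) = -27*J)
d(z, B) = 37 - B
E(-66) + (-796 + d(-27, 27)) = -27*(-66) + (-796 + (37 - 1*27)) = 1782 + (-796 + (37 - 27)) = 1782 + (-796 + 10) = 1782 - 786 = 996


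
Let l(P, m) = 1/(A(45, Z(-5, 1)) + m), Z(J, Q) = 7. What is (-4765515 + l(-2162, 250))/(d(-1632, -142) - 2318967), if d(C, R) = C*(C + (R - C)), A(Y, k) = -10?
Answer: 1143723599/500933520 ≈ 2.2832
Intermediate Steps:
d(C, R) = C*R
l(P, m) = 1/(-10 + m)
(-4765515 + l(-2162, 250))/(d(-1632, -142) - 2318967) = (-4765515 + 1/(-10 + 250))/(-1632*(-142) - 2318967) = (-4765515 + 1/240)/(231744 - 2318967) = (-4765515 + 1/240)/(-2087223) = -1143723599/240*(-1/2087223) = 1143723599/500933520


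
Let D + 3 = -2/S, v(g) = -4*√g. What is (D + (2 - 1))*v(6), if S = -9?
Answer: 64*√6/9 ≈ 17.419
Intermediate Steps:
D = -25/9 (D = -3 - 2/(-9) = -3 - 2*(-⅑) = -3 + 2/9 = -25/9 ≈ -2.7778)
(D + (2 - 1))*v(6) = (-25/9 + (2 - 1))*(-4*√6) = (-25/9 + 1)*(-4*√6) = -(-64)*√6/9 = 64*√6/9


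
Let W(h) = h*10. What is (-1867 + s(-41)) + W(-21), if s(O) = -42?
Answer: -2119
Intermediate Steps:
W(h) = 10*h
(-1867 + s(-41)) + W(-21) = (-1867 - 42) + 10*(-21) = -1909 - 210 = -2119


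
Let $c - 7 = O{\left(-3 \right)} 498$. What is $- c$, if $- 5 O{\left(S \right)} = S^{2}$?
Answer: $\frac{4447}{5} \approx 889.4$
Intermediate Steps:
$O{\left(S \right)} = - \frac{S^{2}}{5}$
$c = - \frac{4447}{5}$ ($c = 7 + - \frac{\left(-3\right)^{2}}{5} \cdot 498 = 7 + \left(- \frac{1}{5}\right) 9 \cdot 498 = 7 - \frac{4482}{5} = - \frac{4447}{5} \approx -889.4$)
$- c = \left(-1\right) \left(- \frac{4447}{5}\right) = \frac{4447}{5}$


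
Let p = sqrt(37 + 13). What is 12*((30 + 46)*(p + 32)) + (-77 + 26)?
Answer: 29133 + 4560*sqrt(2) ≈ 35582.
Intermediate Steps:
p = 5*sqrt(2) (p = sqrt(50) = 5*sqrt(2) ≈ 7.0711)
12*((30 + 46)*(p + 32)) + (-77 + 26) = 12*((30 + 46)*(5*sqrt(2) + 32)) + (-77 + 26) = 12*(76*(32 + 5*sqrt(2))) - 51 = 12*(2432 + 380*sqrt(2)) - 51 = (29184 + 4560*sqrt(2)) - 51 = 29133 + 4560*sqrt(2)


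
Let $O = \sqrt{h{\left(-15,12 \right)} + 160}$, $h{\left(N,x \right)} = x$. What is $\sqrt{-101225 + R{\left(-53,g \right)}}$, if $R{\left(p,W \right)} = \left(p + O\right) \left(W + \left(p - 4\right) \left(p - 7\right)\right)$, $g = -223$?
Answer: $\sqrt{-270666 + 6394 \sqrt{43}} \approx 478.27 i$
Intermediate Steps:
$O = 2 \sqrt{43}$ ($O = \sqrt{12 + 160} = \sqrt{172} = 2 \sqrt{43} \approx 13.115$)
$R{\left(p,W \right)} = \left(W + \left(-7 + p\right) \left(-4 + p\right)\right) \left(p + 2 \sqrt{43}\right)$ ($R{\left(p,W \right)} = \left(p + 2 \sqrt{43}\right) \left(W + \left(p - 4\right) \left(p - 7\right)\right) = \left(p + 2 \sqrt{43}\right) \left(W + \left(-4 + p\right) \left(-7 + p\right)\right) = \left(p + 2 \sqrt{43}\right) \left(W + \left(-7 + p\right) \left(-4 + p\right)\right) = \left(W + \left(-7 + p\right) \left(-4 + p\right)\right) \left(p + 2 \sqrt{43}\right)$)
$\sqrt{-101225 + R{\left(-53,g \right)}} = \sqrt{-101225 + \left(\left(-53\right)^{3} - 11 \left(-53\right)^{2} + 28 \left(-53\right) + 56 \sqrt{43} - -11819 - - 1166 \sqrt{43} + 2 \left(-223\right) \sqrt{43} + 2 \sqrt{43} \left(-53\right)^{2}\right)} = \sqrt{-101225 + \left(-148877 - 30899 - 1484 + 56 \sqrt{43} + 11819 + 1166 \sqrt{43} - 446 \sqrt{43} + 2 \sqrt{43} \cdot 2809\right)} = \sqrt{-101225 + \left(-148877 - 30899 - 1484 + 56 \sqrt{43} + 11819 + 1166 \sqrt{43} - 446 \sqrt{43} + 5618 \sqrt{43}\right)} = \sqrt{-101225 - \left(169441 - 6394 \sqrt{43}\right)} = \sqrt{-270666 + 6394 \sqrt{43}}$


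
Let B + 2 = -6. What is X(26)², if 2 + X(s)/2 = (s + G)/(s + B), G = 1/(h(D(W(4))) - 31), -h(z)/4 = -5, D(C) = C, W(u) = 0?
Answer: 1369/1089 ≈ 1.2571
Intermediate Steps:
B = -8 (B = -2 - 6 = -8)
h(z) = 20 (h(z) = -4*(-5) = 20)
G = -1/11 (G = 1/(20 - 31) = 1/(-11) = -1/11 ≈ -0.090909)
X(s) = -4 + 2*(-1/11 + s)/(-8 + s) (X(s) = -4 + 2*((s - 1/11)/(s - 8)) = -4 + 2*((-1/11 + s)/(-8 + s)) = -4 + 2*(-1/11 + s)/(-8 + s))
X(26)² = (2*(175 - 11*26)/(11*(-8 + 26)))² = ((2/11)*(175 - 286)/18)² = ((2/11)*(1/18)*(-111))² = (-37/33)² = 1369/1089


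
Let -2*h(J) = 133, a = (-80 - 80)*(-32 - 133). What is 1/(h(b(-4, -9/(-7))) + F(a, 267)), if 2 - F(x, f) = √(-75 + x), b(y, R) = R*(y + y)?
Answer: 86/29553 - 20*√13/9851 ≈ -0.0044101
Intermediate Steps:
b(y, R) = 2*R*y (b(y, R) = R*(2*y) = 2*R*y)
a = 26400 (a = -160*(-165) = 26400)
h(J) = -133/2 (h(J) = -½*133 = -133/2)
F(x, f) = 2 - √(-75 + x)
1/(h(b(-4, -9/(-7))) + F(a, 267)) = 1/(-133/2 + (2 - √(-75 + 26400))) = 1/(-133/2 + (2 - √26325)) = 1/(-133/2 + (2 - 45*√13)) = 1/(-129/2 - 45*√13)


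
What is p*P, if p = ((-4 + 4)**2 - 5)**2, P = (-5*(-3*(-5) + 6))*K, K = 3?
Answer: -7875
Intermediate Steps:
P = -315 (P = -5*(-3*(-5) + 6)*3 = -5*(15 + 6)*3 = -5*21*3 = -105*3 = -315)
p = 25 (p = (0**2 - 5)**2 = (0 - 5)**2 = (-5)**2 = 25)
p*P = 25*(-315) = -7875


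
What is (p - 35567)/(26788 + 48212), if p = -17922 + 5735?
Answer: -7959/12500 ≈ -0.63672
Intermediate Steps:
p = -12187
(p - 35567)/(26788 + 48212) = (-12187 - 35567)/(26788 + 48212) = -47754/75000 = -47754*1/75000 = -7959/12500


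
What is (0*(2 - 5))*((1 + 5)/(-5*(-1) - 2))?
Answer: 0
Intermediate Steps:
(0*(2 - 5))*((1 + 5)/(-5*(-1) - 2)) = (0*(-3))*(6/(5 - 2)) = 0*(6/3) = 0*(6*(⅓)) = 0*2 = 0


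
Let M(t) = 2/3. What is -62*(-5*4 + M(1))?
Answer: 3596/3 ≈ 1198.7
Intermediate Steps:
M(t) = 2/3 (M(t) = 2*(1/3) = 2/3)
-62*(-5*4 + M(1)) = -62*(-5*4 + 2/3) = -62*(-20 + 2/3) = -62*(-58/3) = 3596/3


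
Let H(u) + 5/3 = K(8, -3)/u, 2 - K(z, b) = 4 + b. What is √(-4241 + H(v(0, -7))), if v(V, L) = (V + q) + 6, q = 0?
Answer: I*√16970/2 ≈ 65.135*I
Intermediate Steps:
K(z, b) = -2 - b (K(z, b) = 2 - (4 + b) = 2 + (-4 - b) = -2 - b)
v(V, L) = 6 + V (v(V, L) = (V + 0) + 6 = V + 6 = 6 + V)
H(u) = -5/3 + 1/u (H(u) = -5/3 + (-2 - 1*(-3))/u = -5/3 + (-2 + 3)/u = -5/3 + 1/u)
√(-4241 + H(v(0, -7))) = √(-4241 + (-5/3 + 1/(6 + 0))) = √(-4241 + (-5/3 + 1/6)) = √(-4241 + (-5/3 + ⅙)) = √(-4241 - 3/2) = √(-8485/2) = I*√16970/2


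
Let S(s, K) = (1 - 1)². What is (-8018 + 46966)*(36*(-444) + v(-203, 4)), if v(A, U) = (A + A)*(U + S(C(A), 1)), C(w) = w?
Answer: -685796384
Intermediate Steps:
S(s, K) = 0 (S(s, K) = 0² = 0)
v(A, U) = 2*A*U (v(A, U) = (A + A)*(U + 0) = (2*A)*U = 2*A*U)
(-8018 + 46966)*(36*(-444) + v(-203, 4)) = (-8018 + 46966)*(36*(-444) + 2*(-203)*4) = 38948*(-15984 - 1624) = 38948*(-17608) = -685796384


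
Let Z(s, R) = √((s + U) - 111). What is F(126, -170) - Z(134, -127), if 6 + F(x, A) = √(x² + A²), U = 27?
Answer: -6 - 5*√2 + 2*√11194 ≈ 198.53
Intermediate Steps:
Z(s, R) = √(-84 + s) (Z(s, R) = √((s + 27) - 111) = √((27 + s) - 111) = √(-84 + s))
F(x, A) = -6 + √(A² + x²) (F(x, A) = -6 + √(x² + A²) = -6 + √(A² + x²))
F(126, -170) - Z(134, -127) = (-6 + √((-170)² + 126²)) - √(-84 + 134) = (-6 + √(28900 + 15876)) - √50 = (-6 + √44776) - 5*√2 = (-6 + 2*√11194) - 5*√2 = -6 - 5*√2 + 2*√11194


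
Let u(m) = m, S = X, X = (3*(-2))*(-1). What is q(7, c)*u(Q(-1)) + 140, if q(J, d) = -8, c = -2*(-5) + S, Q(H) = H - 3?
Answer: 172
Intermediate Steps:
Q(H) = -3 + H
X = 6 (X = -6*(-1) = 6)
S = 6
c = 16 (c = -2*(-5) + 6 = 10 + 6 = 16)
q(7, c)*u(Q(-1)) + 140 = -8*(-3 - 1) + 140 = -8*(-4) + 140 = 32 + 140 = 172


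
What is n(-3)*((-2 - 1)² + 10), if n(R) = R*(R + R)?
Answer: 342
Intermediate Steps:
n(R) = 2*R² (n(R) = R*(2*R) = 2*R²)
n(-3)*((-2 - 1)² + 10) = (2*(-3)²)*((-2 - 1)² + 10) = (2*9)*((-3)² + 10) = 18*(9 + 10) = 18*19 = 342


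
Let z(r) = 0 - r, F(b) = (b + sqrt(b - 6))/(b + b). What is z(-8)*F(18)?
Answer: 4 + 4*sqrt(3)/9 ≈ 4.7698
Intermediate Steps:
F(b) = (b + sqrt(-6 + b))/(2*b) (F(b) = (b + sqrt(-6 + b))/((2*b)) = (b + sqrt(-6 + b))*(1/(2*b)) = (b + sqrt(-6 + b))/(2*b))
z(r) = -r
z(-8)*F(18) = (-1*(-8))*((1/2)*(18 + sqrt(-6 + 18))/18) = 8*((1/2)*(1/18)*(18 + sqrt(12))) = 8*((1/2)*(1/18)*(18 + 2*sqrt(3))) = 8*(1/2 + sqrt(3)/18) = 4 + 4*sqrt(3)/9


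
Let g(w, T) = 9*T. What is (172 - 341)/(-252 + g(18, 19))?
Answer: 169/81 ≈ 2.0864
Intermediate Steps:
(172 - 341)/(-252 + g(18, 19)) = (172 - 341)/(-252 + 9*19) = -169/(-252 + 171) = -169/(-81) = -169*(-1/81) = 169/81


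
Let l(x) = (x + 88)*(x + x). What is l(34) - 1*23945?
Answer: -15649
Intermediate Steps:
l(x) = 2*x*(88 + x) (l(x) = (88 + x)*(2*x) = 2*x*(88 + x))
l(34) - 1*23945 = 2*34*(88 + 34) - 1*23945 = 2*34*122 - 23945 = 8296 - 23945 = -15649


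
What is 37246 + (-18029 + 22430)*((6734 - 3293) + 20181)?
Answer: 103997668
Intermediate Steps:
37246 + (-18029 + 22430)*((6734 - 3293) + 20181) = 37246 + 4401*(3441 + 20181) = 37246 + 4401*23622 = 37246 + 103960422 = 103997668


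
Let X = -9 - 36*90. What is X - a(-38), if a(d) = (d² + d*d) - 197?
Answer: -5940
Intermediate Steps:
a(d) = -197 + 2*d² (a(d) = (d² + d²) - 197 = 2*d² - 197 = -197 + 2*d²)
X = -3249 (X = -9 - 3240 = -3249)
X - a(-38) = -3249 - (-197 + 2*(-38)²) = -3249 - (-197 + 2*1444) = -3249 - (-197 + 2888) = -3249 - 1*2691 = -3249 - 2691 = -5940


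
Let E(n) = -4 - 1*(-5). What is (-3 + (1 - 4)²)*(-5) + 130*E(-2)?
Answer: 100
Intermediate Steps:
E(n) = 1 (E(n) = -4 + 5 = 1)
(-3 + (1 - 4)²)*(-5) + 130*E(-2) = (-3 + (1 - 4)²)*(-5) + 130*1 = (-3 + (-3)²)*(-5) + 130 = (-3 + 9)*(-5) + 130 = 6*(-5) + 130 = -30 + 130 = 100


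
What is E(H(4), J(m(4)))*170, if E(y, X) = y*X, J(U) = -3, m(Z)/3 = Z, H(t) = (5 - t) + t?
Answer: -2550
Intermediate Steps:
H(t) = 5
m(Z) = 3*Z
E(y, X) = X*y
E(H(4), J(m(4)))*170 = -3*5*170 = -15*170 = -2550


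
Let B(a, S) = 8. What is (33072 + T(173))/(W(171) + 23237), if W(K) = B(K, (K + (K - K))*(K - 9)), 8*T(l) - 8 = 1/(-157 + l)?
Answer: 846669/595072 ≈ 1.4228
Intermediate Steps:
T(l) = 1 + 1/(8*(-157 + l))
W(K) = 8
(33072 + T(173))/(W(171) + 23237) = (33072 + (-1255/8 + 173)/(-157 + 173))/(8 + 23237) = (33072 + (129/8)/16)/23245 = (33072 + (1/16)*(129/8))*(1/23245) = (33072 + 129/128)*(1/23245) = (4233345/128)*(1/23245) = 846669/595072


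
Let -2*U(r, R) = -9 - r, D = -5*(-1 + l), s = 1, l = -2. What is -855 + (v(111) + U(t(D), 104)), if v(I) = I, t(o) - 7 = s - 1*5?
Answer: -738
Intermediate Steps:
D = 15 (D = -5*(-1 - 2) = -5*(-3) = 15)
t(o) = 3 (t(o) = 7 + (1 - 1*5) = 7 + (1 - 5) = 7 - 4 = 3)
U(r, R) = 9/2 + r/2 (U(r, R) = -(-9 - r)/2 = 9/2 + r/2)
-855 + (v(111) + U(t(D), 104)) = -855 + (111 + (9/2 + (½)*3)) = -855 + (111 + (9/2 + 3/2)) = -855 + (111 + 6) = -855 + 117 = -738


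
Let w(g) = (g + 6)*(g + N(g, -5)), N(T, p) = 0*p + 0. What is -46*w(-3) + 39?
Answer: 453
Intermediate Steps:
N(T, p) = 0 (N(T, p) = 0 + 0 = 0)
w(g) = g*(6 + g) (w(g) = (g + 6)*(g + 0) = (6 + g)*g = g*(6 + g))
-46*w(-3) + 39 = -(-138)*(6 - 3) + 39 = -(-138)*3 + 39 = -46*(-9) + 39 = 414 + 39 = 453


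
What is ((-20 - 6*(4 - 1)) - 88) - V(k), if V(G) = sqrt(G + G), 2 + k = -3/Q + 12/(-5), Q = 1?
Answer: -126 - I*sqrt(370)/5 ≈ -126.0 - 3.8471*I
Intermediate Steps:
k = -37/5 (k = -2 + (-3/1 + 12/(-5)) = -2 + (-3*1 + 12*(-1/5)) = -2 + (-3 - 12/5) = -2 - 27/5 = -37/5 ≈ -7.4000)
V(G) = sqrt(2)*sqrt(G) (V(G) = sqrt(2*G) = sqrt(2)*sqrt(G))
((-20 - 6*(4 - 1)) - 88) - V(k) = ((-20 - 6*(4 - 1)) - 88) - sqrt(2)*sqrt(-37/5) = ((-20 - 6*3) - 88) - sqrt(2)*I*sqrt(185)/5 = ((-20 - 18) - 88) - I*sqrt(370)/5 = (-38 - 88) - I*sqrt(370)/5 = -126 - I*sqrt(370)/5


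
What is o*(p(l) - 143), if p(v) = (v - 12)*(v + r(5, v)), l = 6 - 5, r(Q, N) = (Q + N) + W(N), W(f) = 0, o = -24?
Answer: 5280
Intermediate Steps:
r(Q, N) = N + Q (r(Q, N) = (Q + N) + 0 = (N + Q) + 0 = N + Q)
l = 1
p(v) = (-12 + v)*(5 + 2*v) (p(v) = (v - 12)*(v + (v + 5)) = (-12 + v)*(v + (5 + v)) = (-12 + v)*(5 + 2*v))
o*(p(l) - 143) = -24*((-60 - 19*1 + 2*1²) - 143) = -24*((-60 - 19 + 2*1) - 143) = -24*((-60 - 19 + 2) - 143) = -24*(-77 - 143) = -24*(-220) = 5280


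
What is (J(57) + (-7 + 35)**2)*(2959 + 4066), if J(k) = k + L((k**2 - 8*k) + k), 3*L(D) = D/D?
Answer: 17731100/3 ≈ 5.9104e+6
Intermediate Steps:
L(D) = 1/3 (L(D) = (D/D)/3 = (1/3)*1 = 1/3)
J(k) = 1/3 + k (J(k) = k + 1/3 = 1/3 + k)
(J(57) + (-7 + 35)**2)*(2959 + 4066) = ((1/3 + 57) + (-7 + 35)**2)*(2959 + 4066) = (172/3 + 28**2)*7025 = (172/3 + 784)*7025 = (2524/3)*7025 = 17731100/3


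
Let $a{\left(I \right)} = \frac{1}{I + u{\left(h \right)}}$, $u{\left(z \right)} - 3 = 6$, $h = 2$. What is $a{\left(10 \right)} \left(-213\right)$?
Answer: $- \frac{213}{19} \approx -11.211$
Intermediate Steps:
$u{\left(z \right)} = 9$ ($u{\left(z \right)} = 3 + 6 = 9$)
$a{\left(I \right)} = \frac{1}{9 + I}$ ($a{\left(I \right)} = \frac{1}{I + 9} = \frac{1}{9 + I}$)
$a{\left(10 \right)} \left(-213\right) = \frac{1}{9 + 10} \left(-213\right) = \frac{1}{19} \left(-213\right) = - \frac{213}{19}$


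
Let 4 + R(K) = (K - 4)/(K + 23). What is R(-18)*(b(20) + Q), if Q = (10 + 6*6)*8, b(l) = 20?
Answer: -16296/5 ≈ -3259.2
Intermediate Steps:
Q = 368 (Q = (10 + 36)*8 = 46*8 = 368)
R(K) = -4 + (-4 + K)/(23 + K) (R(K) = -4 + (K - 4)/(K + 23) = -4 + (-4 + K)/(23 + K))
R(-18)*(b(20) + Q) = (3*(-32 - 1*(-18))/(23 - 18))*(20 + 368) = (3*(-32 + 18)/5)*388 = (3*(⅕)*(-14))*388 = -42/5*388 = -16296/5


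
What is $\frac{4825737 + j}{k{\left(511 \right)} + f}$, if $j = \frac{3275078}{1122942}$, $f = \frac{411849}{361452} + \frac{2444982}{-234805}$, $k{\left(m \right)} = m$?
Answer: $\frac{76652788752068293502920}{7969501988245315437} \approx 9618.3$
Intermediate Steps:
$f = - \frac{262346476473}{28290245620}$ ($f = 411849 \cdot \frac{1}{361452} + 2444982 \left(- \frac{1}{234805}\right) = \frac{137283}{120484} - \frac{2444982}{234805} = - \frac{262346476473}{28290245620} \approx -9.2734$)
$j = \frac{1637539}{561471}$ ($j = 3275078 \cdot \frac{1}{1122942} = \frac{1637539}{561471} \approx 2.9165$)
$\frac{4825737 + j}{k{\left(511 \right)} + f} = \frac{4825737 + \frac{1637539}{561471}}{511 - \frac{262346476473}{28290245620}} = \frac{2709513016666}{561471 \cdot \frac{14193969035347}{28290245620}} = \frac{2709513016666}{561471} \cdot \frac{28290245620}{14193969035347} = \frac{76652788752068293502920}{7969501988245315437}$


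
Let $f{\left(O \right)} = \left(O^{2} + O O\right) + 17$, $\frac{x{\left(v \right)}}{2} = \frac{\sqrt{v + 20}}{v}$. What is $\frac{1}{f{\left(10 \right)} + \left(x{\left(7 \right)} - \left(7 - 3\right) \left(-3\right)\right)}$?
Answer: $\frac{11221}{2569501} - \frac{42 \sqrt{3}}{2569501} \approx 0.0043387$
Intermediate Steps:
$x{\left(v \right)} = \frac{2 \sqrt{20 + v}}{v}$ ($x{\left(v \right)} = 2 \frac{\sqrt{v + 20}}{v} = 2 \frac{\sqrt{20 + v}}{v} = \frac{2 \sqrt{20 + v}}{v}$)
$f{\left(O \right)} = 17 + 2 O^{2}$ ($f{\left(O \right)} = \left(O^{2} + O^{2}\right) + 17 = 2 O^{2} + 17 = 17 + 2 O^{2}$)
$\frac{1}{f{\left(10 \right)} + \left(x{\left(7 \right)} - \left(7 - 3\right) \left(-3\right)\right)} = \frac{1}{\left(17 + 2 \cdot 10^{2}\right) + \left(\frac{2 \sqrt{20 + 7}}{7} - \left(7 - 3\right) \left(-3\right)\right)} = \frac{1}{\left(17 + 2 \cdot 100\right) + \left(2 \cdot \frac{1}{7} \sqrt{27} - 4 \left(-3\right)\right)} = \frac{1}{\left(17 + 200\right) + \left(2 \cdot \frac{1}{7} \cdot 3 \sqrt{3} - -12\right)} = \frac{1}{217 + \left(\frac{6 \sqrt{3}}{7} + 12\right)} = \frac{1}{217 + \left(12 + \frac{6 \sqrt{3}}{7}\right)} = \frac{1}{229 + \frac{6 \sqrt{3}}{7}}$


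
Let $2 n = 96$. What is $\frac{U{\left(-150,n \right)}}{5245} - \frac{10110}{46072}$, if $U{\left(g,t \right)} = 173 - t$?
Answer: $- \frac{4726795}{24164764} \approx -0.19561$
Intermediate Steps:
$n = 48$ ($n = \frac{1}{2} \cdot 96 = 48$)
$\frac{U{\left(-150,n \right)}}{5245} - \frac{10110}{46072} = \frac{173 - 48}{5245} - \frac{10110}{46072} = \left(173 - 48\right) \frac{1}{5245} - \frac{5055}{23036} = 125 \cdot \frac{1}{5245} - \frac{5055}{23036} = \frac{25}{1049} - \frac{5055}{23036} = - \frac{4726795}{24164764}$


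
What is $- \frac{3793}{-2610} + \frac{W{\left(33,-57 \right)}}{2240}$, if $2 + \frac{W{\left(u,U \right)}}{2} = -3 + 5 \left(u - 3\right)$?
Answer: $\frac{462661}{292320} \approx 1.5827$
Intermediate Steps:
$W{\left(u,U \right)} = -40 + 10 u$ ($W{\left(u,U \right)} = -4 + 2 \left(-3 + 5 \left(u - 3\right)\right) = -4 + 2 \left(-3 + 5 \left(-3 + u\right)\right) = -4 + 2 \left(-3 + \left(-15 + 5 u\right)\right) = -4 + 2 \left(-18 + 5 u\right) = -4 + \left(-36 + 10 u\right) = -40 + 10 u$)
$- \frac{3793}{-2610} + \frac{W{\left(33,-57 \right)}}{2240} = - \frac{3793}{-2610} + \frac{-40 + 10 \cdot 33}{2240} = \left(-3793\right) \left(- \frac{1}{2610}\right) + \left(-40 + 330\right) \frac{1}{2240} = \frac{3793}{2610} + 290 \cdot \frac{1}{2240} = \frac{3793}{2610} + \frac{29}{224} = \frac{462661}{292320}$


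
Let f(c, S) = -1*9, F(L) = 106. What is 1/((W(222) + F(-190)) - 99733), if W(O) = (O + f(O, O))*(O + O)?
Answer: -1/5055 ≈ -0.00019782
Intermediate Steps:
f(c, S) = -9
W(O) = 2*O*(-9 + O) (W(O) = (O - 9)*(O + O) = (-9 + O)*(2*O) = 2*O*(-9 + O))
1/((W(222) + F(-190)) - 99733) = 1/((2*222*(-9 + 222) + 106) - 99733) = 1/((2*222*213 + 106) - 99733) = 1/((94572 + 106) - 99733) = 1/(94678 - 99733) = 1/(-5055) = -1/5055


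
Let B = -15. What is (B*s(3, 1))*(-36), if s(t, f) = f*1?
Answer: 540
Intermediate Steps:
s(t, f) = f
(B*s(3, 1))*(-36) = -15*1*(-36) = -15*(-36) = 540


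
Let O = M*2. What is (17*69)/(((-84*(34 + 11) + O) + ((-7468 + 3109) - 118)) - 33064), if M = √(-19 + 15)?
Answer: -48469533/1707425057 - 4692*I/1707425057 ≈ -0.028387 - 2.748e-6*I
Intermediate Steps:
M = 2*I (M = √(-4) = 2*I ≈ 2.0*I)
O = 4*I (O = (2*I)*2 = 4*I ≈ 4.0*I)
(17*69)/(((-84*(34 + 11) + O) + ((-7468 + 3109) - 118)) - 33064) = (17*69)/(((-84*(34 + 11) + 4*I) + ((-7468 + 3109) - 118)) - 33064) = 1173/(((-84*45 + 4*I) + (-4359 - 118)) - 33064) = 1173/(((-3780 + 4*I) - 4477) - 33064) = 1173/((-8257 + 4*I) - 33064) = 1173/(-41321 + 4*I) = 1173*((-41321 - 4*I)/1707425057) = 1173*(-41321 - 4*I)/1707425057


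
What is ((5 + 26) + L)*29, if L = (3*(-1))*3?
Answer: 638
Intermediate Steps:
L = -9 (L = -3*3 = -9)
((5 + 26) + L)*29 = ((5 + 26) - 9)*29 = (31 - 9)*29 = 22*29 = 638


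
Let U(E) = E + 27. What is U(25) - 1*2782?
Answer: -2730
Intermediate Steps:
U(E) = 27 + E
U(25) - 1*2782 = (27 + 25) - 1*2782 = 52 - 2782 = -2730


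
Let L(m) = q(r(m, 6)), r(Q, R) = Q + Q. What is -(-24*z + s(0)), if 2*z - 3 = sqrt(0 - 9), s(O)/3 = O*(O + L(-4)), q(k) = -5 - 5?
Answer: 36 + 36*I ≈ 36.0 + 36.0*I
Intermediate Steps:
r(Q, R) = 2*Q
q(k) = -10
L(m) = -10
s(O) = 3*O*(-10 + O) (s(O) = 3*(O*(O - 10)) = 3*(O*(-10 + O)) = 3*O*(-10 + O))
z = 3/2 + 3*I/2 (z = 3/2 + sqrt(0 - 9)/2 = 3/2 + sqrt(-9)/2 = 3/2 + (3*I)/2 = 3/2 + 3*I/2 ≈ 1.5 + 1.5*I)
-(-24*z + s(0)) = -(-24*(3/2 + 3*I/2) + 3*0*(-10 + 0)) = -((-36 - 36*I) + 3*0*(-10)) = -((-36 - 36*I) + 0) = -(-36 - 36*I) = 36 + 36*I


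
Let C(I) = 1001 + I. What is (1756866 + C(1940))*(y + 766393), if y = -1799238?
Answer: -1817607860915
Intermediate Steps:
(1756866 + C(1940))*(y + 766393) = (1756866 + (1001 + 1940))*(-1799238 + 766393) = (1756866 + 2941)*(-1032845) = 1759807*(-1032845) = -1817607860915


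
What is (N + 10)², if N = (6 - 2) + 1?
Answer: 225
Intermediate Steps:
N = 5 (N = 4 + 1 = 5)
(N + 10)² = (5 + 10)² = 15² = 225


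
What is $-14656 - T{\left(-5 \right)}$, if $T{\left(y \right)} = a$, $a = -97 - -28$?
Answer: $-14587$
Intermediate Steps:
$a = -69$ ($a = -97 + 28 = -69$)
$T{\left(y \right)} = -69$
$-14656 - T{\left(-5 \right)} = -14656 - -69 = -14656 + 69 = -14587$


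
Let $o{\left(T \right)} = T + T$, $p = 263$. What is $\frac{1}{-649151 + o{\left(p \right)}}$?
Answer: $- \frac{1}{648625} \approx -1.5417 \cdot 10^{-6}$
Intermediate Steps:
$o{\left(T \right)} = 2 T$
$\frac{1}{-649151 + o{\left(p \right)}} = \frac{1}{-649151 + 2 \cdot 263} = \frac{1}{-649151 + 526} = \frac{1}{-648625} = - \frac{1}{648625}$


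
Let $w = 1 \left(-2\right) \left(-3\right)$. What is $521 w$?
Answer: $3126$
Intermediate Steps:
$w = 6$ ($w = \left(-2\right) \left(-3\right) = 6$)
$521 w = 521 \cdot 6 = 3126$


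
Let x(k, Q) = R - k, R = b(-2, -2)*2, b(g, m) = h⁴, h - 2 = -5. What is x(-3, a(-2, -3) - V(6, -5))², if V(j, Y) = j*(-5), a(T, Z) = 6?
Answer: 27225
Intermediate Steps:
h = -3 (h = 2 - 5 = -3)
b(g, m) = 81 (b(g, m) = (-3)⁴ = 81)
V(j, Y) = -5*j
R = 162 (R = 81*2 = 162)
x(k, Q) = 162 - k
x(-3, a(-2, -3) - V(6, -5))² = (162 - 1*(-3))² = (162 + 3)² = 165² = 27225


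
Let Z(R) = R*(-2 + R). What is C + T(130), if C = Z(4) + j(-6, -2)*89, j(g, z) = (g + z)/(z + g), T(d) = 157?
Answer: 254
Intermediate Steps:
j(g, z) = 1 (j(g, z) = (g + z)/(g + z) = 1)
C = 97 (C = 4*(-2 + 4) + 1*89 = 4*2 + 89 = 8 + 89 = 97)
C + T(130) = 97 + 157 = 254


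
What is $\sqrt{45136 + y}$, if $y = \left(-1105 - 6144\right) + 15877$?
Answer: $2 \sqrt{13441} \approx 231.87$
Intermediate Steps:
$y = 8628$ ($y = -7249 + 15877 = 8628$)
$\sqrt{45136 + y} = \sqrt{45136 + 8628} = \sqrt{53764} = 2 \sqrt{13441}$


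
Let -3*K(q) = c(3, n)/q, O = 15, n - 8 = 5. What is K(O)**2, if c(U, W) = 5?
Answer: 1/81 ≈ 0.012346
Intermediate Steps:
n = 13 (n = 8 + 5 = 13)
K(q) = -5/(3*q)
K(O)**2 = (-5/3/15)**2 = (-5/3*1/15)**2 = (-1/9)**2 = 1/81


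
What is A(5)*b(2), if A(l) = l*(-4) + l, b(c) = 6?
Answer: -90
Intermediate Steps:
A(l) = -3*l (A(l) = -4*l + l = -3*l)
A(5)*b(2) = -3*5*6 = -15*6 = -90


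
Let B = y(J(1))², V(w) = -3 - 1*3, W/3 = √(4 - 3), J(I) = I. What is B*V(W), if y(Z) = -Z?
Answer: -6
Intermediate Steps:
W = 3 (W = 3*√(4 - 3) = 3*√1 = 3*1 = 3)
V(w) = -6 (V(w) = -3 - 3 = -6)
B = 1 (B = (-1*1)² = (-1)² = 1)
B*V(W) = 1*(-6) = -6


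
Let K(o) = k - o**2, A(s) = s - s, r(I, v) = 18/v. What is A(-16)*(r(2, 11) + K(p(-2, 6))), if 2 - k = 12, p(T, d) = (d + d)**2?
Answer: 0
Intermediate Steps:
p(T, d) = 4*d**2 (p(T, d) = (2*d)**2 = 4*d**2)
k = -10 (k = 2 - 1*12 = 2 - 12 = -10)
A(s) = 0
K(o) = -10 - o**2
A(-16)*(r(2, 11) + K(p(-2, 6))) = 0*(18/11 + (-10 - (4*6**2)**2)) = 0*(18*(1/11) + (-10 - (4*36)**2)) = 0*(18/11 + (-10 - 1*144**2)) = 0*(18/11 + (-10 - 1*20736)) = 0*(18/11 + (-10 - 20736)) = 0*(18/11 - 20746) = 0*(-228188/11) = 0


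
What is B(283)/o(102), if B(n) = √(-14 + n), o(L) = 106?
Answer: √269/106 ≈ 0.15473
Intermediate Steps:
B(283)/o(102) = √(-14 + 283)/106 = √269*(1/106) = √269/106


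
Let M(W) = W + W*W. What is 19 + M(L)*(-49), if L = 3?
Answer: -569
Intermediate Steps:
M(W) = W + W²
19 + M(L)*(-49) = 19 + (3*(1 + 3))*(-49) = 19 + (3*4)*(-49) = 19 + 12*(-49) = 19 - 588 = -569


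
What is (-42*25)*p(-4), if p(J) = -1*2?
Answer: 2100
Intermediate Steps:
p(J) = -2
(-42*25)*p(-4) = -42*25*(-2) = -1050*(-2) = 2100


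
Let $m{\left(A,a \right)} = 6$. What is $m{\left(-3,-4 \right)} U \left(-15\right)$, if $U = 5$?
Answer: $-450$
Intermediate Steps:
$m{\left(-3,-4 \right)} U \left(-15\right) = 6 \cdot 5 \left(-15\right) = 30 \left(-15\right) = -450$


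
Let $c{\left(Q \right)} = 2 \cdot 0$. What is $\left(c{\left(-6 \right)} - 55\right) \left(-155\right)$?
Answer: $8525$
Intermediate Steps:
$c{\left(Q \right)} = 0$
$\left(c{\left(-6 \right)} - 55\right) \left(-155\right) = \left(0 - 55\right) \left(-155\right) = \left(-55\right) \left(-155\right) = 8525$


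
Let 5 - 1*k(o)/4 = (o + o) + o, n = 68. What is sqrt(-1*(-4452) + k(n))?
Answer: 2*sqrt(914) ≈ 60.465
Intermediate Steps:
k(o) = 20 - 12*o (k(o) = 20 - 4*((o + o) + o) = 20 - 4*(2*o + o) = 20 - 12*o)
sqrt(-1*(-4452) + k(n)) = sqrt(-1*(-4452) + (20 - 12*68)) = sqrt(4452 + (20 - 816)) = sqrt(4452 - 796) = sqrt(3656) = 2*sqrt(914)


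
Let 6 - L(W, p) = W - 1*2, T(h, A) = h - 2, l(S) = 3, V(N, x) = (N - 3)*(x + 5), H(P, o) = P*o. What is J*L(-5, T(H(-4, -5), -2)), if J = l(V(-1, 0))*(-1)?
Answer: -39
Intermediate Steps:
V(N, x) = (-3 + N)*(5 + x)
T(h, A) = -2 + h
J = -3 (J = 3*(-1) = -3)
L(W, p) = 8 - W (L(W, p) = 6 - (W - 1*2) = 6 - (W - 2) = 6 - (-2 + W) = 6 + (2 - W) = 8 - W)
J*L(-5, T(H(-4, -5), -2)) = -3*(8 - 1*(-5)) = -3*(8 + 5) = -3*13 = -39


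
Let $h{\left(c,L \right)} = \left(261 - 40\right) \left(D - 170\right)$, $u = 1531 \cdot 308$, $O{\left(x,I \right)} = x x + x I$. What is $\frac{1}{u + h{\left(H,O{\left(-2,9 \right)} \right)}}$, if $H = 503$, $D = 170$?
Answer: $\frac{1}{471548} \approx 2.1207 \cdot 10^{-6}$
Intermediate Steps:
$O{\left(x,I \right)} = x^{2} + I x$
$u = 471548$
$h{\left(c,L \right)} = 0$ ($h{\left(c,L \right)} = \left(261 - 40\right) \left(170 - 170\right) = 221 \cdot 0 = 0$)
$\frac{1}{u + h{\left(H,O{\left(-2,9 \right)} \right)}} = \frac{1}{471548 + 0} = \frac{1}{471548}$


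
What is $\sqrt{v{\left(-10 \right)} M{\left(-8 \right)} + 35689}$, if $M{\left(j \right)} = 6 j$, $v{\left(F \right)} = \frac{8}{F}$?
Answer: $\frac{\sqrt{893185}}{5} \approx 189.02$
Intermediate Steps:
$\sqrt{v{\left(-10 \right)} M{\left(-8 \right)} + 35689} = \sqrt{\frac{8}{-10} \cdot 6 \left(-8\right) + 35689} = \sqrt{8 \left(- \frac{1}{10}\right) \left(-48\right) + 35689} = \sqrt{\left(- \frac{4}{5}\right) \left(-48\right) + 35689} = \sqrt{\frac{192}{5} + 35689} = \sqrt{\frac{178637}{5}} = \frac{\sqrt{893185}}{5}$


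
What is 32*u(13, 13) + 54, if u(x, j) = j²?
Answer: 5462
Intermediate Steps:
32*u(13, 13) + 54 = 32*13² + 54 = 32*169 + 54 = 5408 + 54 = 5462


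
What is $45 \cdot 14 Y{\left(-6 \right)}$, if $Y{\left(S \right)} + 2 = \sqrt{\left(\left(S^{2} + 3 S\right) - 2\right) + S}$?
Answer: $-1260 + 630 \sqrt{10} \approx 732.24$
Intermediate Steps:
$Y{\left(S \right)} = -2 + \sqrt{-2 + S^{2} + 4 S}$ ($Y{\left(S \right)} = -2 + \sqrt{\left(\left(S^{2} + 3 S\right) - 2\right) + S} = -2 + \sqrt{\left(-2 + S^{2} + 3 S\right) + S} = -2 + \sqrt{-2 + S^{2} + 4 S}$)
$45 \cdot 14 Y{\left(-6 \right)} = 45 \cdot 14 \left(-2 + \sqrt{-2 + \left(-6\right)^{2} + 4 \left(-6\right)}\right) = 630 \left(-2 + \sqrt{-2 + 36 - 24}\right) = 630 \left(-2 + \sqrt{10}\right) = -1260 + 630 \sqrt{10}$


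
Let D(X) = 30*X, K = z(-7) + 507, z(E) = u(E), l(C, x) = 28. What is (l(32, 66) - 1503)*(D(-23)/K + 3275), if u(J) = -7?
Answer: -9657179/2 ≈ -4.8286e+6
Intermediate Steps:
z(E) = -7
K = 500 (K = -7 + 507 = 500)
(l(32, 66) - 1503)*(D(-23)/K + 3275) = (28 - 1503)*((30*(-23))/500 + 3275) = -1475*(-690*1/500 + 3275) = -1475*(-69/50 + 3275) = -1475*163681/50 = -9657179/2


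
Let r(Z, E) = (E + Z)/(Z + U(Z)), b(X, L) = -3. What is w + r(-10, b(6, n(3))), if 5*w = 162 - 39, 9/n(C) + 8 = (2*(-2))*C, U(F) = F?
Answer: 101/4 ≈ 25.250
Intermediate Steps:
n(C) = 9/(-8 - 4*C) (n(C) = 9/(-8 + (2*(-2))*C) = 9/(-8 - 4*C))
w = 123/5 (w = (162 - 39)/5 = (1/5)*123 = 123/5 ≈ 24.600)
r(Z, E) = (E + Z)/(2*Z) (r(Z, E) = (E + Z)/(Z + Z) = (E + Z)/((2*Z)) = (E + Z)*(1/(2*Z)) = (E + Z)/(2*Z))
w + r(-10, b(6, n(3))) = 123/5 + (1/2)*(-3 - 10)/(-10) = 123/5 + (1/2)*(-1/10)*(-13) = 123/5 + 13/20 = 101/4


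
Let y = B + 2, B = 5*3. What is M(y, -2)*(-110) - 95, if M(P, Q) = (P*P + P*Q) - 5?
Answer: -27595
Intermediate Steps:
B = 15
y = 17 (y = 15 + 2 = 17)
M(P, Q) = -5 + P² + P*Q (M(P, Q) = (P² + P*Q) - 5 = -5 + P² + P*Q)
M(y, -2)*(-110) - 95 = (-5 + 17² + 17*(-2))*(-110) - 95 = (-5 + 289 - 34)*(-110) - 95 = 250*(-110) - 95 = -27500 - 95 = -27595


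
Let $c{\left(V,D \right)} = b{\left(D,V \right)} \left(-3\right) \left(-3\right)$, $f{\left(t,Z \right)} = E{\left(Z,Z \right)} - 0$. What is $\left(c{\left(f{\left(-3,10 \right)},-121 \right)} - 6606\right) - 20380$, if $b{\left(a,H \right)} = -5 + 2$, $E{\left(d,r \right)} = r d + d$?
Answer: $-27013$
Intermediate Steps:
$E{\left(d,r \right)} = d + d r$ ($E{\left(d,r \right)} = d r + d = d + d r$)
$f{\left(t,Z \right)} = Z \left(1 + Z\right)$ ($f{\left(t,Z \right)} = Z \left(1 + Z\right) - 0 = Z \left(1 + Z\right) + 0 = Z \left(1 + Z\right)$)
$b{\left(a,H \right)} = -3$
$c{\left(V,D \right)} = -27$ ($c{\left(V,D \right)} = \left(-3\right) \left(-3\right) \left(-3\right) = 9 \left(-3\right) = -27$)
$\left(c{\left(f{\left(-3,10 \right)},-121 \right)} - 6606\right) - 20380 = \left(-27 - 6606\right) - 20380 = -6633 - 20380 = -27013$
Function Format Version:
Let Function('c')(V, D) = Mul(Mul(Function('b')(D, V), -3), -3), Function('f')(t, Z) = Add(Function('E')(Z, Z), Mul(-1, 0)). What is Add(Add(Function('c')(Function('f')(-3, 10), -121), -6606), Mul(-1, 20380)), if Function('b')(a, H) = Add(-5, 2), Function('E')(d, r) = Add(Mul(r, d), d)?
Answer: -27013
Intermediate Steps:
Function('E')(d, r) = Add(d, Mul(d, r)) (Function('E')(d, r) = Add(Mul(d, r), d) = Add(d, Mul(d, r)))
Function('f')(t, Z) = Mul(Z, Add(1, Z)) (Function('f')(t, Z) = Add(Mul(Z, Add(1, Z)), Mul(-1, 0)) = Add(Mul(Z, Add(1, Z)), 0) = Mul(Z, Add(1, Z)))
Function('b')(a, H) = -3
Function('c')(V, D) = -27 (Function('c')(V, D) = Mul(Mul(-3, -3), -3) = Mul(9, -3) = -27)
Add(Add(Function('c')(Function('f')(-3, 10), -121), -6606), Mul(-1, 20380)) = Add(Add(-27, -6606), Mul(-1, 20380)) = Add(-6633, -20380) = -27013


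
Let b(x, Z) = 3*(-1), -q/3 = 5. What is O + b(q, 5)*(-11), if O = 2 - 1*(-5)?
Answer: 40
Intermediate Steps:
O = 7 (O = 2 + 5 = 7)
q = -15 (q = -3*5 = -15)
b(x, Z) = -3
O + b(q, 5)*(-11) = 7 - 3*(-11) = 7 + 33 = 40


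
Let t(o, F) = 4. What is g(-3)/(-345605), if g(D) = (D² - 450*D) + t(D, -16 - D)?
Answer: -1363/345605 ≈ -0.0039438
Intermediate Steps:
g(D) = 4 + D² - 450*D (g(D) = (D² - 450*D) + 4 = 4 + D² - 450*D)
g(-3)/(-345605) = (4 + (-3)² - 450*(-3))/(-345605) = (4 + 9 + 1350)*(-1/345605) = 1363*(-1/345605) = -1363/345605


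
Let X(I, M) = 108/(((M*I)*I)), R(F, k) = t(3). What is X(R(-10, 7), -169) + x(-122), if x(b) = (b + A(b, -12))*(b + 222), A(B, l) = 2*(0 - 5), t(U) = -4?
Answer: -8923227/676 ≈ -13200.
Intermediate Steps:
R(F, k) = -4
A(B, l) = -10 (A(B, l) = 2*(-5) = -10)
X(I, M) = 108/(I**2*M) (X(I, M) = 108/(((I*M)*I)) = 108/((M*I**2)) = 108*(1/(I**2*M)) = 108/(I**2*M))
x(b) = (-10 + b)*(222 + b) (x(b) = (b - 10)*(b + 222) = (-10 + b)*(222 + b))
X(R(-10, 7), -169) + x(-122) = 108/((-4)**2*(-169)) + (-2220 + (-122)**2 + 212*(-122)) = 108*(1/16)*(-1/169) + (-2220 + 14884 - 25864) = -27/676 - 13200 = -8923227/676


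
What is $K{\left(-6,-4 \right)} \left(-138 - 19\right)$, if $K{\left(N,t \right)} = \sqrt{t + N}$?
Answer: $- 157 i \sqrt{10} \approx - 496.48 i$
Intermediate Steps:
$K{\left(N,t \right)} = \sqrt{N + t}$
$K{\left(-6,-4 \right)} \left(-138 - 19\right) = \sqrt{-6 - 4} \left(-138 - 19\right) = \sqrt{-10} \left(-157\right) = i \sqrt{10} \left(-157\right) = - 157 i \sqrt{10}$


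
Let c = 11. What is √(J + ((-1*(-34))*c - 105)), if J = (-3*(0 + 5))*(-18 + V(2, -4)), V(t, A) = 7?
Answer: √434 ≈ 20.833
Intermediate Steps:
J = 165 (J = (-3*(0 + 5))*(-18 + 7) = -3*5*(-11) = -15*(-11) = 165)
√(J + ((-1*(-34))*c - 105)) = √(165 + (-1*(-34)*11 - 105)) = √(165 + (34*11 - 105)) = √(165 + (374 - 105)) = √(165 + 269) = √434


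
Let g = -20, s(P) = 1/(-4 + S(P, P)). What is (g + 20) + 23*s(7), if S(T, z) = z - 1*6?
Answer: -23/3 ≈ -7.6667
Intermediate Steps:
S(T, z) = -6 + z (S(T, z) = z - 6 = -6 + z)
s(P) = 1/(-10 + P) (s(P) = 1/(-4 + (-6 + P)) = 1/(-10 + P))
(g + 20) + 23*s(7) = (-20 + 20) + 23/(-10 + 7) = 0 + 23/(-3) = 0 + 23*(-⅓) = 0 - 23/3 = -23/3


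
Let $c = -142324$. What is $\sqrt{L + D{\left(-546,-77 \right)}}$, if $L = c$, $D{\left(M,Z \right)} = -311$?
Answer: $i \sqrt{142635} \approx 377.67 i$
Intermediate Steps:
$L = -142324$
$\sqrt{L + D{\left(-546,-77 \right)}} = \sqrt{-142324 - 311} = \sqrt{-142635} = i \sqrt{142635}$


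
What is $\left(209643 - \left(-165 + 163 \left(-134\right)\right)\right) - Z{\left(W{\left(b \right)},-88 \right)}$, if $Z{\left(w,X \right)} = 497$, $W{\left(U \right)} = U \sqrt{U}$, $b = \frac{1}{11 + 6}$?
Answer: $231153$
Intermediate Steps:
$b = \frac{1}{17} \approx 0.058824$
$W{\left(U \right)} = U^{\frac{3}{2}}$
$\left(209643 - \left(-165 + 163 \left(-134\right)\right)\right) - Z{\left(W{\left(b \right)},-88 \right)} = \left(209643 - \left(-165 + 163 \left(-134\right)\right)\right) - 497 = \left(209643 - \left(-165 - 21842\right)\right) - 497 = \left(209643 - -22007\right) - 497 = \left(209643 + 22007\right) - 497 = 231650 - 497 = 231153$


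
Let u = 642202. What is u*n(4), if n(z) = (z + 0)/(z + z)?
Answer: 321101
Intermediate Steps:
n(z) = 1/2 (n(z) = z/((2*z)) = z*(1/(2*z)) = 1/2)
u*n(4) = 642202*(1/2) = 321101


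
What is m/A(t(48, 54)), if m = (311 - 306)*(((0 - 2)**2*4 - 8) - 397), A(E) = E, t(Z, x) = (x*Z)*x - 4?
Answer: -1945/139964 ≈ -0.013896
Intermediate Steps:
t(Z, x) = -4 + Z*x**2 (t(Z, x) = (Z*x)*x - 4 = Z*x**2 - 4 = -4 + Z*x**2)
m = -1945 (m = 5*(((-2)**2*4 - 8) - 397) = 5*((4*4 - 8) - 397) = 5*((16 - 8) - 397) = 5*(8 - 397) = 5*(-389) = -1945)
m/A(t(48, 54)) = -1945/(-4 + 48*54**2) = -1945/(-4 + 48*2916) = -1945/(-4 + 139968) = -1945/139964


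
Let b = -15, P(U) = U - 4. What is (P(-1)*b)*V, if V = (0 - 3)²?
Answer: 675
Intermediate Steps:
P(U) = -4 + U
V = 9 (V = (-3)² = 9)
(P(-1)*b)*V = ((-4 - 1)*(-15))*9 = -5*(-15)*9 = 75*9 = 675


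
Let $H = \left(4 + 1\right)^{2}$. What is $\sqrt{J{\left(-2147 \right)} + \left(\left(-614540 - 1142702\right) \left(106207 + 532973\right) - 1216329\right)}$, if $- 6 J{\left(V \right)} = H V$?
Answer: $\frac{i \sqrt{40435025361954}}{6} \approx 1.0598 \cdot 10^{6} i$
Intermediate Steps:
$H = 25$ ($H = 5^{2} = 25$)
$J{\left(V \right)} = - \frac{25 V}{6}$
$\sqrt{J{\left(-2147 \right)} + \left(\left(-614540 - 1142702\right) \left(106207 + 532973\right) - 1216329\right)} = \sqrt{\left(- \frac{25}{6}\right) \left(-2147\right) + \left(\left(-614540 - 1142702\right) \left(106207 + 532973\right) - 1216329\right)} = \sqrt{\frac{53675}{6} - 1123195157889} = \sqrt{- \frac{6739170893659}{6}} = \frac{i \sqrt{40435025361954}}{6}$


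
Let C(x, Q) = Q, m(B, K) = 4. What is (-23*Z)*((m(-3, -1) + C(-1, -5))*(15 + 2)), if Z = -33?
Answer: -12903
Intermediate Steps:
(-23*Z)*((m(-3, -1) + C(-1, -5))*(15 + 2)) = (-23*(-33))*((4 - 5)*(15 + 2)) = 759*(-1*17) = 759*(-17) = -12903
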